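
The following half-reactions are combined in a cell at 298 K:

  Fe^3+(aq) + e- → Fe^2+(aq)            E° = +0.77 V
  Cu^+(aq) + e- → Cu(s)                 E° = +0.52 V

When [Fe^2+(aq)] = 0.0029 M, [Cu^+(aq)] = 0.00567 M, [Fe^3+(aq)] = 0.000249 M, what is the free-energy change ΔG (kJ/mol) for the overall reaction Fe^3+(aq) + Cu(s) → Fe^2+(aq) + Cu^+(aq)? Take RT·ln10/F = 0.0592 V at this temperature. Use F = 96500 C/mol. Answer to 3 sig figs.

−30.9 kJ/mol

The standard cell potential is +0.77 − (+0.52) = +0.25 V, with n = 1 electron in the balanced equation.
Q = ([Fe^2+(aq)]·[Cu^+(aq)]) / [Fe^3+(aq)] = 0.066, so log Q = −1.180 and E = +0.25 − (0.0592/1)(−1.180) = +0.3199 V.
Then ΔG = −nFE = −1 × 96500 × +0.3199 J/mol = −30.9 kJ/mol.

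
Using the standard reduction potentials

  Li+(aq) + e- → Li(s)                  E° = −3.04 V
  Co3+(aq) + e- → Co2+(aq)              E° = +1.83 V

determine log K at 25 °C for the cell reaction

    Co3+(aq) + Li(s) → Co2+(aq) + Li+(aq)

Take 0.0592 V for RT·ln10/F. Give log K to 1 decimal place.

The Co³⁺/Co²⁺ couple is reduced (cathode); E°cell = +1.83 − (−3.04) = +4.87 V with n = 1.
At equilibrium E = 0, so log K = nE°cell / 0.0592 = (1)(+4.87) / 0.0592 = 82.3.

log K = 82.3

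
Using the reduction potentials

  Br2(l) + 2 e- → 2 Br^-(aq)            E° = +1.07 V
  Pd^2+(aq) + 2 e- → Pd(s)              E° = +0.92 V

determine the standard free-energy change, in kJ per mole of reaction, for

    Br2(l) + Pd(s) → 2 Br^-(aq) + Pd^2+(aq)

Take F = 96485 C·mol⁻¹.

−28.9 kJ/mol

In the reaction as written Br2(l) is reduced, so the Br₂/Br⁻ couple is the cathode and Pd²⁺/Pd is the anode.
E°cell = +1.07 − (+0.92) = +0.15 V; balancing electrons gives n = 2.
ΔG° = −nFE°cell = −(2)(96485)(+0.15) J/mol = −28.9 kJ/mol.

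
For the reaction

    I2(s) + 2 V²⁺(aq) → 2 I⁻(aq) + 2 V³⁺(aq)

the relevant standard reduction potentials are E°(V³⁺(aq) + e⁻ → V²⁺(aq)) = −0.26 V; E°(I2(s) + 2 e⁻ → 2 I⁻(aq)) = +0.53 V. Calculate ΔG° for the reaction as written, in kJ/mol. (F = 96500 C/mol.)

−152 kJ/mol

In the reaction as written I2(s) is reduced, so the I₂/I⁻ couple is the cathode and V³⁺/V²⁺ is the anode.
E°cell = +0.53 − (−0.26) = +0.79 V; balancing electrons gives n = 2.
ΔG° = −nFE°cell = −(2)(96500)(+0.79) J/mol = −152 kJ/mol.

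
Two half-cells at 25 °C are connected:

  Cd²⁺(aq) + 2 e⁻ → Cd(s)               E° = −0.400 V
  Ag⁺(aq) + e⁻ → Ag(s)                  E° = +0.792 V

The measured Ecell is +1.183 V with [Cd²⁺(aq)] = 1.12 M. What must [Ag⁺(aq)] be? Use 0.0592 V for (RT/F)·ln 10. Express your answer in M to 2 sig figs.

0.75 M

Ag⁺/Ag is the cathode (higher E°); E°cell = +0.792 − (−0.400) = +1.192 V with n = 2.
From the Nernst equation, log Q = n(E° − E)/0.0592 = 2·(+1.192 − (+1.183))/0.0592 = 0.304.
Balancing electrons gives 2 Ag⁺(aq) + Cd(s) → 2 Ag(s) + Cd²⁺(aq); thus Q = [Cd²⁺(aq)] / [Ag⁺(aq)]^2.
Isolating [Ag⁺(aq)] in Q = 10^{0.304} yields log [Ag⁺(aq)] = −0.127, i.e. 0.75 M.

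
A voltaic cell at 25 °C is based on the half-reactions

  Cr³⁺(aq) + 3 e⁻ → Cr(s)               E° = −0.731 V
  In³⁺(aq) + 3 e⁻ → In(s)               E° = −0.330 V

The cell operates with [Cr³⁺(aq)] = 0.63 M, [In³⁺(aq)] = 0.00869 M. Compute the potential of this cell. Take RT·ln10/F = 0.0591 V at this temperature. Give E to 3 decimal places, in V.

+0.364 V

In³⁺/In is reduced (cathode, E° = −0.330 V) and Cr³⁺/Cr is oxidized (anode).
E°cell = −0.330 − (−0.731) = +0.401 V, with n = 3 electrons transferred.
Balancing gives In³⁺(aq) + Cr(s) → In(s) + Cr³⁺(aq); hence Q = [Cr³⁺(aq)] / [In³⁺(aq)] = 72.5 (log Q = 1.860).
By the Nernst equation, E = +0.401 − (0.0591/3)·(1.860) = +0.364 V.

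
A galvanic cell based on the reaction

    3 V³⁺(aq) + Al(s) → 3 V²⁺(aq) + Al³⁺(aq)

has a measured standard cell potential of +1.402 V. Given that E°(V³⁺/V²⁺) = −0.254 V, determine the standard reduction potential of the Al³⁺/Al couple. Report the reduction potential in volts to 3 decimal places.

−1.656 V

In the reaction as written the V³⁺/V²⁺ couple is reduced (cathode) and Al³⁺/Al is oxidized (anode), so E°cell = E°(V³⁺/V²⁺) − E°(Al³⁺/Al).
E°(Al³⁺/Al) = E°(cathode) − E°cell = −0.254 − (+1.402) = −1.656 V.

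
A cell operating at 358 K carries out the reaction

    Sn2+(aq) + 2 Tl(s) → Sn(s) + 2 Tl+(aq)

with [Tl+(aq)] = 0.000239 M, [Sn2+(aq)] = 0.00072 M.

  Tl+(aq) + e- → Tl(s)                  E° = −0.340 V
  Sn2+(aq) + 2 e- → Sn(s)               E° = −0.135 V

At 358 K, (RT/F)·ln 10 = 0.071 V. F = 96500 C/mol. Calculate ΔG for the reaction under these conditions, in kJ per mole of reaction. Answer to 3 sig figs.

−67.7 kJ/mol

The standard cell potential is −0.135 − (−0.340) = +0.205 V, with n = 2 electrons in the balanced equation.
Q = [Tl+(aq)]^2 / [Sn2+(aq)] = 7.93×10^−5, so log Q = −4.101 and E = +0.205 − (0.071/2)(−4.101) = +0.3506 V.
Then ΔG = −nFE = −2 × 96500 × +0.3506 J/mol = −67.7 kJ/mol.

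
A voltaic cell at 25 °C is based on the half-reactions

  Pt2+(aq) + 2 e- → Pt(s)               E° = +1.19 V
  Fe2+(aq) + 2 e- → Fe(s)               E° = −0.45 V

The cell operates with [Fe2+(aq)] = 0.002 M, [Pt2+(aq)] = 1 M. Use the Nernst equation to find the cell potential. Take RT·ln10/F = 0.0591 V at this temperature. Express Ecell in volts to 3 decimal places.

The Pt²⁺/Pt couple has the more positive E°, so it is the cathode; Fe²⁺/Fe is the anode.
E°cell = +1.19 − (−0.45) = +1.64 V, with n = 2 electrons transferred.
For the overall reaction Pt2+(aq) + Fe(s) → Pt(s) + Fe2+(aq), Q = [Fe2+(aq)] / [Pt2+(aq)] = 0.002, giving log Q = −2.699.
By the Nernst equation, E = +1.64 − (0.0591/2)·(−2.699) = +1.720 V.

+1.720 V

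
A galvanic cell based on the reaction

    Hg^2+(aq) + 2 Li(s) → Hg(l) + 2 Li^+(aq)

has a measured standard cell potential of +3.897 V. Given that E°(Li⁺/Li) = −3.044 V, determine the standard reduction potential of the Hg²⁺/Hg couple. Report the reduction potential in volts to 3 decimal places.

+0.853 V

In the reaction as written the Hg²⁺/Hg couple is reduced (cathode) and Li⁺/Li is oxidized (anode), so E°cell = E°(Hg²⁺/Hg) − E°(Li⁺/Li).
E°(Hg²⁺/Hg) = E°cell + E°(anode) = +3.897 + (−3.044) = +0.853 V.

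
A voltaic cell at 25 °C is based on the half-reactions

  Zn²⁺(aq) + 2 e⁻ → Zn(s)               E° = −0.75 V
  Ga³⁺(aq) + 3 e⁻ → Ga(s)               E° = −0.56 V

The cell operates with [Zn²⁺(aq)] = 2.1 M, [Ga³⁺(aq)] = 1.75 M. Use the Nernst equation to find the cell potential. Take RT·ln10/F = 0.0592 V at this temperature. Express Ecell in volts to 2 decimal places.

Since E°(Ga³⁺/Ga) > E°(Zn²⁺/Zn), Ga³⁺/Ga serves as the cathode.
E°cell = E°cat − E°an = −0.56 − (−0.75) = +0.19 V; n = 6.
For the overall reaction 2 Ga³⁺(aq) + 3 Zn(s) → 2 Ga(s) + 3 Zn²⁺(aq), Q = [Zn²⁺(aq)]^3 / [Ga³⁺(aq)]^2 = 3.02, giving log Q = 0.481.
By the Nernst equation, E = +0.19 − (0.0592/6)·(0.481) = +0.19 V.

+0.19 V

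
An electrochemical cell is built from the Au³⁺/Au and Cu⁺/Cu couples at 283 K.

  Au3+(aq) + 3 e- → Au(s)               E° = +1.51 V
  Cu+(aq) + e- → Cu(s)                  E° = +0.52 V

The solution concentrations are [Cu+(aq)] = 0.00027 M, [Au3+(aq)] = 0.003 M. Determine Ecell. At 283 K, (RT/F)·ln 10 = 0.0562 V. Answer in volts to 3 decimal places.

+1.143 V

The Au³⁺/Au couple has the more positive E°, so it is the cathode; Cu⁺/Cu is the anode.
E°cell = E°cat − E°an = +1.51 − (+0.52) = +0.99 V; n = 3.
For the overall reaction Au3+(aq) + 3 Cu(s) → Au(s) + 3 Cu+(aq), Q = [Cu+(aq)]^3 / [Au3+(aq)] = 6.56×10^−9, giving log Q = −8.183.
Applying E = E° − (RT ln10/nF)·log Q gives +0.99 − (0.0562/3)(−8.183) = +1.143 V.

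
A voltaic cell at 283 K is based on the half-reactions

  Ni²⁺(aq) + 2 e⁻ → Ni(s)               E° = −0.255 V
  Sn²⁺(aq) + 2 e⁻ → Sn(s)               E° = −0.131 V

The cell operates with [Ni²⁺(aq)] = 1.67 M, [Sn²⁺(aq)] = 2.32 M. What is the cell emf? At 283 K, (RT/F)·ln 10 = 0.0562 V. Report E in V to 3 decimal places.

+0.128 V

Sn²⁺/Sn is reduced (cathode, E° = −0.131 V) and Ni²⁺/Ni is oxidized (anode).
E°cell = −0.131 − (−0.255) = +0.124 V, with n = 2 electrons transferred.
The balanced reaction is Sn²⁺(aq) + Ni(s) → Sn(s) + Ni²⁺(aq), so Q = [Ni²⁺(aq)] / [Sn²⁺(aq)] = 0.72 and log Q = −0.143.
Applying E = E° − (RT ln10/nF)·log Q gives +0.124 − (0.0562/2)(−0.143) = +0.128 V.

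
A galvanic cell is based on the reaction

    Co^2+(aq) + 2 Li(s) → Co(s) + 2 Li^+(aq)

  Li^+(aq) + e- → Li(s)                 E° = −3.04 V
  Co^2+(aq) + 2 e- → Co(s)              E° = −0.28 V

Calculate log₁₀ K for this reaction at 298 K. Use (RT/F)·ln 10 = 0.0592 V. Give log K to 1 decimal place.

The Co²⁺/Co couple is reduced (cathode); E°cell = −0.28 − (−3.04) = +2.76 V with n = 2.
At equilibrium E = 0, so log K = nE°cell / 0.0592 = (2)(+2.76) / 0.0592 = 93.2.

log K = 93.2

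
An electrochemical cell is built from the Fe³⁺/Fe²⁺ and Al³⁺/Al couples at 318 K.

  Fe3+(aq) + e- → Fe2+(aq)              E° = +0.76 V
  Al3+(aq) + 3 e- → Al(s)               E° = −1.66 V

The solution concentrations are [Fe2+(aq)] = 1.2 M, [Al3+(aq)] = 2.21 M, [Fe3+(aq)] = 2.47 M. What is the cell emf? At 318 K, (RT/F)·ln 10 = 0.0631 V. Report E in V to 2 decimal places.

+2.43 V

Fe³⁺/Fe²⁺ is reduced (cathode, E° = +0.76 V) and Al³⁺/Al is oxidized (anode).
E°cell = E°cat − E°an = +0.76 − (−1.66) = +2.42 V; n = 3.
Balancing gives 3 Fe3+(aq) + Al(s) → 3 Fe2+(aq) + Al3+(aq); hence Q = ([Fe2+(aq)]^3·[Al3+(aq)]) / [Fe3+(aq)]^3 = 0.253 (log Q = −0.596).
By the Nernst equation, E = +2.42 − (0.0631/3)·(−0.596) = +2.43 V.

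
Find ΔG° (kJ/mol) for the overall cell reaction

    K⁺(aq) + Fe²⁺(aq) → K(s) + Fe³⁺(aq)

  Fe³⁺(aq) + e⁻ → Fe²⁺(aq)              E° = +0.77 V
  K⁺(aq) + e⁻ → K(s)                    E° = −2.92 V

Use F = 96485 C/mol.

+356 kJ/mol

In the reaction as written K⁺(aq) is reduced, so the K⁺/K couple is the cathode and Fe³⁺/Fe²⁺ is the anode.
E°cell = −2.92 − (+0.77) = −3.69 V; balancing electrons gives n = 1.
ΔG° = −nFE°cell = −(1)(96485)(−3.69) J/mol = +356 kJ/mol.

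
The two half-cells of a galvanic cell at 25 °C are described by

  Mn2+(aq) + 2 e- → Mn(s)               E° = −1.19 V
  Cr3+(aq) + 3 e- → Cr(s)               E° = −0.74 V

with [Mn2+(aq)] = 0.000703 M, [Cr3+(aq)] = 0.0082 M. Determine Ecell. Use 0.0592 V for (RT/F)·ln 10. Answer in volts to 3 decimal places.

Since E°(Cr³⁺/Cr) > E°(Mn²⁺/Mn), Cr³⁺/Cr serves as the cathode.
E°cell = E°cat − E°an = −0.74 − (−1.19) = +0.45 V; n = 6.
Balancing gives 2 Cr3+(aq) + 3 Mn(s) → 2 Cr(s) + 3 Mn2+(aq); hence Q = [Mn2+(aq)]^3 / [Cr3+(aq)]^2 = 5.17×10^−6 (log Q = −5.287).
E = E° − (0.0592/n)·log Q = +0.45 − (0.0592/6)(−5.287) = +0.502 V.

+0.502 V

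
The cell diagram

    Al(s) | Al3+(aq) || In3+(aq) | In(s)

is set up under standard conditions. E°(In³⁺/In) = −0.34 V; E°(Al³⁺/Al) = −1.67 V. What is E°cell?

+1.33 V

By convention the left-hand electrode in cell notation is the anode (oxidation) and the right-hand electrode is the cathode (reduction).
E°cell = E°(right) − E°(left) = −0.34 − (−1.67) = +1.33 V.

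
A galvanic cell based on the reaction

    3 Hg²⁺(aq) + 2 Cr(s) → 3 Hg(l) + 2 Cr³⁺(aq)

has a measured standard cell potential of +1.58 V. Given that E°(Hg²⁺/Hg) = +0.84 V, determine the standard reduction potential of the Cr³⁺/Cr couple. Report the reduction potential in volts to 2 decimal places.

In the reaction as written the Hg²⁺/Hg couple is reduced (cathode) and Cr³⁺/Cr is oxidized (anode), so E°cell = E°(Hg²⁺/Hg) − E°(Cr³⁺/Cr).
E°(Cr³⁺/Cr) = E°(cathode) − E°cell = +0.84 − (+1.58) = −0.74 V.

−0.74 V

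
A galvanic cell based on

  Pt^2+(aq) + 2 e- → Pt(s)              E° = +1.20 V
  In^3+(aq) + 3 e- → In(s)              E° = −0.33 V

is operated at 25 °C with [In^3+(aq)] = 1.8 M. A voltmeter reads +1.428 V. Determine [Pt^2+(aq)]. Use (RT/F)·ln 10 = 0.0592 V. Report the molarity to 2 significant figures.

0.00053 M

The Pt²⁺/Pt couple has the larger reduction potential, so it is the cathode: E°cell = +1.20 − (−0.33) = +1.53 V and n = 6.
Since E = E° − (0.0592/n)·log Q, log Q = n(E° − E)/0.0592 = 10.338.
Balancing electrons gives 3 Pt^2+(aq) + 2 In(s) → 3 Pt(s) + 2 In^3+(aq); thus Q = [In^3+(aq)]^2 / [Pt^2+(aq)]^3.
Substituting the known concentrations and solving, log [Pt^2+(aq)] = −3.276 and [Pt^2+(aq)] = 0.00053 M.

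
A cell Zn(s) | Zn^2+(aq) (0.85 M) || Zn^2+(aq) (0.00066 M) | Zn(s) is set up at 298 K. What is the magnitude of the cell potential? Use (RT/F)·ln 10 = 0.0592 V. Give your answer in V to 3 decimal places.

0.092 V

For a concentration cell E°cell = 0, since both electrodes use the same couple.
The compartment with the higher Zn^2+(aq) concentration (0.85 M) acts as the cathode; ions are reduced there and produced at the dilute (0.00066 M) anode.
With n = 2, Ecell = −(0.0592/2)·log([dilute]/[conc]) = −(0.0592/2)·log(0.00066/0.85) = +0.092 V.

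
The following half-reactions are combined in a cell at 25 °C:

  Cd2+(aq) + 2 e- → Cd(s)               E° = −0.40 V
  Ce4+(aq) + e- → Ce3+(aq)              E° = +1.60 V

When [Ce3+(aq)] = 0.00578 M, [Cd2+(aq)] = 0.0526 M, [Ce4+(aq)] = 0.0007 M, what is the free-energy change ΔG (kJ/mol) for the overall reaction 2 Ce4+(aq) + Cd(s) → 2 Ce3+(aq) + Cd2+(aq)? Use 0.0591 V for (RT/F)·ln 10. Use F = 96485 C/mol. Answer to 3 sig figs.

−383 kJ/mol

E°cell = +1.60 − (−0.40) = +2.00 V; the balanced reaction transfers n = 2 electrons.
Q = ([Ce3+(aq)]^2·[Cd2+(aq)]) / [Ce4+(aq)]^2 = 3.59, so log Q = 0.555 and E = +2.00 − (0.0591/2)(0.555) = +1.9836 V.
Then ΔG = −nFE = −2 × 96485 × +1.9836 J/mol = −383 kJ/mol.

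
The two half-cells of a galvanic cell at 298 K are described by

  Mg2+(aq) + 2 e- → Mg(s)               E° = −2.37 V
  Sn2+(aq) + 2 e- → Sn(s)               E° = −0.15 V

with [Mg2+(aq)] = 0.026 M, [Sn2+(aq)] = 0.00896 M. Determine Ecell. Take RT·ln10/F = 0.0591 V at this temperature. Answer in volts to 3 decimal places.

Sn²⁺/Sn is reduced (cathode, E° = −0.15 V) and Mg²⁺/Mg is oxidized (anode).
E°cell = E°cat − E°an = −0.15 − (−2.37) = +2.22 V; n = 2.
The balanced reaction is Sn2+(aq) + Mg(s) → Sn(s) + Mg2+(aq), so Q = [Mg2+(aq)] / [Sn2+(aq)] = 2.9 and log Q = 0.463.
E = E° − (0.0591/n)·log Q = +2.22 − (0.0591/2)(0.463) = +2.206 V.

+2.206 V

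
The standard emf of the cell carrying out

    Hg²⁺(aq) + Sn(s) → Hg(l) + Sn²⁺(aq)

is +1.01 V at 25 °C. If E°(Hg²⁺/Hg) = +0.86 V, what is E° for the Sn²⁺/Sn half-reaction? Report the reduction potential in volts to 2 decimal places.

−0.15 V

In the reaction as written the Hg²⁺/Hg couple is reduced (cathode) and Sn²⁺/Sn is oxidized (anode), so E°cell = E°(Hg²⁺/Hg) − E°(Sn²⁺/Sn).
E°(Sn²⁺/Sn) = E°(cathode) − E°cell = +0.86 − (+1.01) = −0.15 V.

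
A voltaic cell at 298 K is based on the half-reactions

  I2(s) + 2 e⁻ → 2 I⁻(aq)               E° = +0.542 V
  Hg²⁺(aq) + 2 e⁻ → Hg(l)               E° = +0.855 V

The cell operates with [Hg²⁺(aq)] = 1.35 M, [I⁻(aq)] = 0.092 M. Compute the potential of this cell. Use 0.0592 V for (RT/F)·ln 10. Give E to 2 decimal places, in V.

Since E°(Hg²⁺/Hg) > E°(I₂/I⁻), Hg²⁺/Hg serves as the cathode.
E°cell = +0.855 − (+0.542) = +0.313 V, with n = 2 electrons transferred.
For the overall reaction Hg²⁺(aq) + 2 I⁻(aq) → Hg(l) + I2(s), Q = 1 / ([Hg²⁺(aq)]·[I⁻(aq)]^2) = 87.5, giving log Q = 1.942.
By the Nernst equation, E = +0.313 − (0.0592/2)·(1.942) = +0.26 V.

+0.26 V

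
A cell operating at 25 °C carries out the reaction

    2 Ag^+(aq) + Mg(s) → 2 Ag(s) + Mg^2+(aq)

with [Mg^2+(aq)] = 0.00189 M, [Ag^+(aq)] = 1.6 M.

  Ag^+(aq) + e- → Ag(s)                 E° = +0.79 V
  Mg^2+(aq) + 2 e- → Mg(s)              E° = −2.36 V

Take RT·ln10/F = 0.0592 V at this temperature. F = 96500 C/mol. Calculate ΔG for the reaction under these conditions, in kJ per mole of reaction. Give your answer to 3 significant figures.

−626 kJ/mol

With Ag⁺/Ag reduced at the cathode, E°cell = +0.79 − (−2.36) = +3.15 V and n = 2.
Q = [Mg^2+(aq)] / [Ag^+(aq)]^2 = 0.000738, so log Q = −3.132 and E = +3.15 − (0.0592/2)(−3.132) = +3.2427 V.
Finally ΔG = −nFE = −(2)(96500 C/mol)(+3.2427 V) = −626 kJ/mol.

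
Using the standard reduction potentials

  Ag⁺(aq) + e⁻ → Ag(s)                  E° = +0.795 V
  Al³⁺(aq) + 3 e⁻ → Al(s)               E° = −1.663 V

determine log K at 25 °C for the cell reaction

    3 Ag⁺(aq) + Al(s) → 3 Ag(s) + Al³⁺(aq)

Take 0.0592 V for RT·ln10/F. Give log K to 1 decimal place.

log K = 124.6

The Ag⁺/Ag couple is reduced (cathode); E°cell = +0.795 − (−1.663) = +2.458 V with n = 3.
At equilibrium E = 0, so log K = nE°cell / 0.0592 = (3)(+2.458) / 0.0592 = 124.6.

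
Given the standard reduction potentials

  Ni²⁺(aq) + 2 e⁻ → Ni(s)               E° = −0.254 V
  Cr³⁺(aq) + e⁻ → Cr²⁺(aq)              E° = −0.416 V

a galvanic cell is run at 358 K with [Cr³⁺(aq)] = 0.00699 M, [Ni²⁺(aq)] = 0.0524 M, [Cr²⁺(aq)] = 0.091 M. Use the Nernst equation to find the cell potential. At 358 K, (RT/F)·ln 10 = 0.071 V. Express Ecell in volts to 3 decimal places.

Ni²⁺/Ni is reduced (cathode, E° = −0.254 V) and Cr³⁺/Cr²⁺ is oxidized (anode).
E°cell = −0.254 − (−0.416) = +0.162 V, with n = 2 electrons transferred.
For the overall reaction Ni²⁺(aq) + 2 Cr²⁺(aq) → Ni(s) + 2 Cr³⁺(aq), Q = [Cr³⁺(aq)]^2 / ([Ni²⁺(aq)]·[Cr²⁺(aq)]^2) = 0.113, giving log Q = −0.948.
E = E° − (0.071/n)·log Q = +0.162 − (0.071/2)(−0.948) = +0.196 V.

+0.196 V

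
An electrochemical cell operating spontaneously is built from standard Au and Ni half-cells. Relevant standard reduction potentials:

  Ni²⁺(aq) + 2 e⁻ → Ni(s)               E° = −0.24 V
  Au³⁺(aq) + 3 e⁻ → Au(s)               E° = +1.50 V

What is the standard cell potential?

Of the two couples in this cell, the one with the more positive reduction potential is reduced at the cathode: here that is Au³⁺/Au (+1.50 V); Ni²⁺/Ni (−0.24 V) is the anode.
E°cell = E°(cathode) − E°(anode) = +1.50 − (−0.24) = +1.74 V.

+1.74 V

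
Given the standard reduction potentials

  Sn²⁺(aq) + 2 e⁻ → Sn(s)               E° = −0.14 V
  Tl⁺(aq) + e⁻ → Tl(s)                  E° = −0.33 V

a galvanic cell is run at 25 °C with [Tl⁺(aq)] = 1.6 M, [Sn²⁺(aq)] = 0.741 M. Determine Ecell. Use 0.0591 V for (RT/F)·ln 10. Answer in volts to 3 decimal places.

+0.174 V

The Sn²⁺/Sn couple has the more positive E°, so it is the cathode; Tl⁺/Tl is the anode.
E°cell = E°cat − E°an = −0.14 − (−0.33) = +0.19 V; n = 2.
Balancing gives Sn²⁺(aq) + 2 Tl(s) → Sn(s) + 2 Tl⁺(aq); hence Q = [Tl⁺(aq)]^2 / [Sn²⁺(aq)] = 3.45 (log Q = 0.538).
E = E° − (0.0591/n)·log Q = +0.19 − (0.0591/2)(0.538) = +0.174 V.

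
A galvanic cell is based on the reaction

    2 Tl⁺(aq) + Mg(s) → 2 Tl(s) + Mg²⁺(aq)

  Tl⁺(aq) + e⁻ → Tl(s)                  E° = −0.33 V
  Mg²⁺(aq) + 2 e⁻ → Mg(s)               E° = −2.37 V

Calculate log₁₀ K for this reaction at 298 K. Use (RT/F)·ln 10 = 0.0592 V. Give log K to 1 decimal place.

log K = 68.9

The Tl⁺/Tl couple is reduced (cathode); E°cell = −0.33 − (−2.37) = +2.04 V with n = 2.
At equilibrium E = 0, so log K = nE°cell / 0.0592 = (2)(+2.04) / 0.0592 = 68.9.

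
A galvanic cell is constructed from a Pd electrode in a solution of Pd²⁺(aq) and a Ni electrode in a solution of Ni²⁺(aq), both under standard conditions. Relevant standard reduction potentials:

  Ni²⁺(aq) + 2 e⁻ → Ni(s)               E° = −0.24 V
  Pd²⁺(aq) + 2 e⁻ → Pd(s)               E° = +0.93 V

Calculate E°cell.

+1.17 V

The Pd²⁺/Pd couple has the higher E°, so Pd ion is reduced (cathode) and Ni is oxidized (anode).
E°cell = E°(cathode) − E°(anode) = +0.93 − (−0.24) = +1.17 V.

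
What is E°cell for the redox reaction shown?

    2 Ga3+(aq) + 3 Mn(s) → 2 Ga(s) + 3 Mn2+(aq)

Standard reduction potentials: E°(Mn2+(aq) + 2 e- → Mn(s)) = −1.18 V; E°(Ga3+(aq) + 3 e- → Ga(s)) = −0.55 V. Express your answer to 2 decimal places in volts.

In the reaction as written, Ga3+(aq) is reduced (cathode) and Mn2+(aq) is produced by oxidation at the anode.
E°cell = E°(cathode) − E°(anode) = −0.55 − (−1.18) = +0.63 V.
The positive value indicates the reaction is spontaneous as written.

+0.63 V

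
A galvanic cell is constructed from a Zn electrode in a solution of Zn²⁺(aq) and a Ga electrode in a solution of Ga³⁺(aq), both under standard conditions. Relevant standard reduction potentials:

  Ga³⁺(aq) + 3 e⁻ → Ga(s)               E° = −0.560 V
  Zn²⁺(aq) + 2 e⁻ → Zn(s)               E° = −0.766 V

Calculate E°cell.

Of the two couples in this cell, the one with the more positive reduction potential is reduced at the cathode: here that is Ga³⁺/Ga (−0.560 V); Zn²⁺/Zn (−0.766 V) is the anode.
E°cell = E°(cathode) − E°(anode) = −0.560 − (−0.766) = +0.206 V.

+0.206 V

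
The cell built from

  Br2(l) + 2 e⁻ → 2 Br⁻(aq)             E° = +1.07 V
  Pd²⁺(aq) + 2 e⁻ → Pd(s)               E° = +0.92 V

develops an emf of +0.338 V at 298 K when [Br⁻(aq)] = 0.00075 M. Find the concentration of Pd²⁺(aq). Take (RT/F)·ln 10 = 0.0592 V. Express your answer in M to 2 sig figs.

0.79 M

The Br₂/Br⁻ couple has the larger reduction potential, so it is the cathode: E°cell = +1.07 − (+0.92) = +0.15 V and n = 2.
Since E = E° − (0.0592/n)·log Q, log Q = n(E° − E)/0.0592 = −6.351.
The balanced reaction is Br2(l) + Pd(s) → 2 Br⁻(aq) + Pd²⁺(aq), so Q = [Br⁻(aq)]^2·[Pd²⁺(aq)].
Isolating [Pd²⁺(aq)] in Q = 10^{−6.351} yields log [Pd²⁺(aq)] = −0.101, i.e. 0.79 M.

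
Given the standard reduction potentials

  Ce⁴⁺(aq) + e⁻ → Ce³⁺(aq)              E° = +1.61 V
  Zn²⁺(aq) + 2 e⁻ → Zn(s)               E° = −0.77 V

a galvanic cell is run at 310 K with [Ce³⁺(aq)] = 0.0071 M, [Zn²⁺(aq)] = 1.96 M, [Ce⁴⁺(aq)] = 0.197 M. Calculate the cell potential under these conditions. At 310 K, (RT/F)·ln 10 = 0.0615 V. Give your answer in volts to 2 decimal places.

Ce⁴⁺/Ce³⁺ is reduced (cathode, E° = +1.61 V) and Zn²⁺/Zn is oxidized (anode).
The standard potential is +1.61 − (−0.77) = +2.38 V and the balanced reaction transfers n = 2 electrons.
The balanced reaction is 2 Ce⁴⁺(aq) + Zn(s) → 2 Ce³⁺(aq) + Zn²⁺(aq), so Q = ([Ce³⁺(aq)]^2·[Zn²⁺(aq)]) / [Ce⁴⁺(aq)]^2 = 0.00255 and log Q = −2.594.
E = E° − (0.0615/n)·log Q = +2.38 − (0.0615/2)(−2.594) = +2.46 V.

+2.46 V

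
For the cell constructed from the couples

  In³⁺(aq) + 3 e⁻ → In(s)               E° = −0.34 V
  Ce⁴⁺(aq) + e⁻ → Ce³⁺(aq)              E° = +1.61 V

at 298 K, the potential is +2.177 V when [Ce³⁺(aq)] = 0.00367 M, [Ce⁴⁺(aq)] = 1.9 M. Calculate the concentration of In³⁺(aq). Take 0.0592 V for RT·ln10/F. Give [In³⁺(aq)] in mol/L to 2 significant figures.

0.00044 M

With Ce⁴⁺/Ce³⁺ at the cathode and In³⁺/In at the anode, E°cell = +1.61 − (−0.34) = +1.95 V (n = 3).
Rearranging E = E° − (0.0592/n)·log Q gives log Q = 3(+1.95 − (+2.177))/0.0592 = −11.503.
For 3 Ce⁴⁺(aq) + In(s) → 3 Ce³⁺(aq) + In³⁺(aq), the reaction quotient is Q = ([Ce³⁺(aq)]^3·[In³⁺(aq)]) / [Ce⁴⁺(aq)]^3.
Isolating [In³⁺(aq)] in Q = 10^{−11.503} yields log [In³⁺(aq)] = −3.361, i.e. 0.00044 M.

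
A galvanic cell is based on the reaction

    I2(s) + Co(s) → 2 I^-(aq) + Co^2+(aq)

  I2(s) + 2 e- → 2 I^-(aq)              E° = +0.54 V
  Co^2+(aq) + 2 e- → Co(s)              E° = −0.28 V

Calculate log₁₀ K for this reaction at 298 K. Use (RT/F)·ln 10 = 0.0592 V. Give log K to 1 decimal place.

The I₂/I⁻ couple is reduced (cathode); E°cell = +0.54 − (−0.28) = +0.82 V with n = 2.
At equilibrium E = 0, so log K = nE°cell / 0.0592 = (2)(+0.82) / 0.0592 = 27.7.

log K = 27.7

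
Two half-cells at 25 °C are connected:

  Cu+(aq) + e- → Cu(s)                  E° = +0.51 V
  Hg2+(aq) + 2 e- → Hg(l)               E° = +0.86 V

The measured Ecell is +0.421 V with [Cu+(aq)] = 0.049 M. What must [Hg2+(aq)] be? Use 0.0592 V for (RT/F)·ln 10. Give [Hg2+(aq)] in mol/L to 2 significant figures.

0.60 M

With Hg²⁺/Hg at the cathode and Cu⁺/Cu at the anode, E°cell = +0.86 − (+0.51) = +0.35 V (n = 2).
Since E = E° − (0.0592/n)·log Q, log Q = n(E° − E)/0.0592 = −2.399.
Balancing electrons gives Hg2+(aq) + 2 Cu(s) → Hg(l) + 2 Cu+(aq); thus Q = [Cu+(aq)]^2 / [Hg2+(aq)].
Solving for the unknown gives log [Hg2+(aq)] = −0.221, so [Hg2+(aq)] ≈ 0.60 M.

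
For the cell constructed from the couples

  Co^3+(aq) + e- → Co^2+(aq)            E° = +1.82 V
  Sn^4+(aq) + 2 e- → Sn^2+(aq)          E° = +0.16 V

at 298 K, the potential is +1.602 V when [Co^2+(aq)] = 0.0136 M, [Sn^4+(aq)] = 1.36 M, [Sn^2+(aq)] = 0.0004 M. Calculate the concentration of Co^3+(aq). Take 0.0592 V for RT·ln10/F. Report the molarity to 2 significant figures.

0.083 M

The Co³⁺/Co²⁺ couple has the larger reduction potential, so it is the cathode: E°cell = +1.82 − (+0.16) = +1.66 V and n = 2.
From the Nernst equation, log Q = n(E° − E)/0.0592 = 2·(+1.66 − (+1.602))/0.0592 = 1.959.
The balanced reaction is 2 Co^3+(aq) + Sn^2+(aq) → 2 Co^2+(aq) + Sn^4+(aq), so Q = ([Co^2+(aq)]^2·[Sn^4+(aq)]) / ([Co^3+(aq)]^2·[Sn^2+(aq)]).
Substituting the known concentrations and solving, log [Co^3+(aq)] = −1.080 and [Co^3+(aq)] = 0.083 M.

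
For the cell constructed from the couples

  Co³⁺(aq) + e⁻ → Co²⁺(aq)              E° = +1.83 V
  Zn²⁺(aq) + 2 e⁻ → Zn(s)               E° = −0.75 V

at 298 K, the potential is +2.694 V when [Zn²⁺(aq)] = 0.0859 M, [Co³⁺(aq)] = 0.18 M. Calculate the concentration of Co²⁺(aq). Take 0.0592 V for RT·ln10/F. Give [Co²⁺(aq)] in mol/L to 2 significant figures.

Co³⁺/Co²⁺ is the cathode (higher E°); E°cell = +1.83 − (−0.75) = +2.58 V with n = 2.
Rearranging E = E° − (0.0592/n)·log Q gives log Q = 2(+2.58 − (+2.694))/0.0592 = −3.851.
The balanced reaction is 2 Co³⁺(aq) + Zn(s) → 2 Co²⁺(aq) + Zn²⁺(aq), so Q = ([Co²⁺(aq)]^2·[Zn²⁺(aq)]) / [Co³⁺(aq)]^2.
Substituting the known concentrations and solving, log [Co²⁺(aq)] = −2.137 and [Co²⁺(aq)] = 0.0073 M.

0.0073 M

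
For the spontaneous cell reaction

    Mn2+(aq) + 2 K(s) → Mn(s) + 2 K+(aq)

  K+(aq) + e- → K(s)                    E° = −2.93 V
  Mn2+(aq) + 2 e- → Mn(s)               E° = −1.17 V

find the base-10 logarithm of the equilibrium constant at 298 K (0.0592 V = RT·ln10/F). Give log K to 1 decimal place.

log K = 59.5

The Mn²⁺/Mn couple is reduced (cathode); E°cell = −1.17 − (−2.93) = +1.76 V with n = 2.
At equilibrium E = 0, so log K = nE°cell / 0.0592 = (2)(+1.76) / 0.0592 = 59.5.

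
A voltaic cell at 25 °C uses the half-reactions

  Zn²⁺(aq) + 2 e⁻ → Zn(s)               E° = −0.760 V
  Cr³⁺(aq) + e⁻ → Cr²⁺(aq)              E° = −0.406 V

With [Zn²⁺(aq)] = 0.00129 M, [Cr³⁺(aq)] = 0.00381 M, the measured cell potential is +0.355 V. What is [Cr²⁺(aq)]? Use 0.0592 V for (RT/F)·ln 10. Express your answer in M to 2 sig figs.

The Cr³⁺/Cr²⁺ couple has the larger reduction potential, so it is the cathode: E°cell = −0.406 − (−0.760) = +0.354 V and n = 2.
Since E = E° − (0.0592/n)·log Q, log Q = n(E° − E)/0.0592 = −0.034.
The balanced reaction is 2 Cr³⁺(aq) + Zn(s) → 2 Cr²⁺(aq) + Zn²⁺(aq), so Q = ([Cr²⁺(aq)]^2·[Zn²⁺(aq)]) / [Cr³⁺(aq)]^2.
Solving for the unknown gives log [Cr²⁺(aq)] = −0.991, so [Cr²⁺(aq)] ≈ 0.10 M.

0.10 M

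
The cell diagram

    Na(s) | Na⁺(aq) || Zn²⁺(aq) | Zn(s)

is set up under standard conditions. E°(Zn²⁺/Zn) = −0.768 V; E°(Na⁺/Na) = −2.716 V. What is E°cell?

By convention the left-hand electrode in cell notation is the anode (oxidation) and the right-hand electrode is the cathode (reduction).
E°cell = E°(right) − E°(left) = −0.768 − (−2.716) = +1.948 V.

+1.948 V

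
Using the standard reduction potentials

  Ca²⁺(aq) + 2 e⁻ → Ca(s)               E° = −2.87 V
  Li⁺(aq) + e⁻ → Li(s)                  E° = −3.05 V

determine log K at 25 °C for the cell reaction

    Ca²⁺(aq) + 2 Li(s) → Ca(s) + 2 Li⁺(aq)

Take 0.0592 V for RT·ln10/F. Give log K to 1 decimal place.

log K = 6.1

The Ca²⁺/Ca couple is reduced (cathode); E°cell = −2.87 − (−3.05) = +0.18 V with n = 2.
At equilibrium E = 0, so log K = nE°cell / 0.0592 = (2)(+0.18) / 0.0592 = 6.1.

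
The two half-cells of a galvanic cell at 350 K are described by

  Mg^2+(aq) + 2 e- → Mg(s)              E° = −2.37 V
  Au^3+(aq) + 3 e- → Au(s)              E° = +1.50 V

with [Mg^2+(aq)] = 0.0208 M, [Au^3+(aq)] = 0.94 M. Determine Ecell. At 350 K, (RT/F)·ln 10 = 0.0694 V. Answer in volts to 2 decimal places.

+3.93 V

Since E°(Au³⁺/Au) > E°(Mg²⁺/Mg), Au³⁺/Au serves as the cathode.
The standard potential is +1.50 − (−2.37) = +3.87 V and the balanced reaction transfers n = 6 electrons.
Balancing gives 2 Au^3+(aq) + 3 Mg(s) → 2 Au(s) + 3 Mg^2+(aq); hence Q = [Mg^2+(aq)]^3 / [Au^3+(aq)]^2 = 1.02×10^−5 (log Q = −4.992).
Applying E = E° − (RT ln10/nF)·log Q gives +3.87 − (0.0694/6)(−4.992) = +3.93 V.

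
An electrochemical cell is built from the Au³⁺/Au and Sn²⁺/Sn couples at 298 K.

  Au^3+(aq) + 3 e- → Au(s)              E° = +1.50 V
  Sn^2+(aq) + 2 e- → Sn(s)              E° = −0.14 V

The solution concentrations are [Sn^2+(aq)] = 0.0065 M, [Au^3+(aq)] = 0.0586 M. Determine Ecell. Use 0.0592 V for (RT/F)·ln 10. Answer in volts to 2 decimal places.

+1.68 V

Au³⁺/Au is reduced (cathode, E° = +1.50 V) and Sn²⁺/Sn is oxidized (anode).
E°cell = E°cat − E°an = +1.50 − (−0.14) = +1.64 V; n = 6.
Balancing gives 2 Au^3+(aq) + 3 Sn(s) → 2 Au(s) + 3 Sn^2+(aq); hence Q = [Sn^2+(aq)]^3 / [Au^3+(aq)]^2 = 8×10^−5 (log Q = −4.097).
E = E° − (0.0592/n)·log Q = +1.64 − (0.0592/6)(−4.097) = +1.68 V.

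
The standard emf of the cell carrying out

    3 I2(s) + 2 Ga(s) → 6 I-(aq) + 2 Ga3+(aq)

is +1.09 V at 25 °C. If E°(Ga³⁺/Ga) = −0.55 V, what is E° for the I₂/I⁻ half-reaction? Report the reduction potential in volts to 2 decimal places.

+0.54 V

In the reaction as written the I₂/I⁻ couple is reduced (cathode) and Ga³⁺/Ga is oxidized (anode), so E°cell = E°(I₂/I⁻) − E°(Ga³⁺/Ga).
E°(I₂/I⁻) = E°cell + E°(anode) = +1.09 + (−0.55) = +0.54 V.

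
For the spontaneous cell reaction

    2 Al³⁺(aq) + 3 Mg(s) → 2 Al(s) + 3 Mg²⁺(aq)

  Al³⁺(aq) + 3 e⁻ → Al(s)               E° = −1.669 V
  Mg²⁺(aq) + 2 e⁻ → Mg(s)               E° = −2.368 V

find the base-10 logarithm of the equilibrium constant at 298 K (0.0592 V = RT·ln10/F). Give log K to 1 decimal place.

log K = 70.8

The Al³⁺/Al couple is reduced (cathode); E°cell = −1.669 − (−2.368) = +0.699 V with n = 6.
At equilibrium E = 0, so log K = nE°cell / 0.0592 = (6)(+0.699) / 0.0592 = 70.8.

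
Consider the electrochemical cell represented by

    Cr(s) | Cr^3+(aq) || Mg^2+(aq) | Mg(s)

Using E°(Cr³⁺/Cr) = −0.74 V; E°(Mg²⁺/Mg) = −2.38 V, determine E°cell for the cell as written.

−1.64 V

By convention the left-hand electrode in cell notation is the anode (oxidation) and the right-hand electrode is the cathode (reduction).
E°cell = E°(right) − E°(left) = −2.38 − (−0.74) = −1.64 V.
The negative sign shows that, as written, the cell would require an external voltage to drive the reaction.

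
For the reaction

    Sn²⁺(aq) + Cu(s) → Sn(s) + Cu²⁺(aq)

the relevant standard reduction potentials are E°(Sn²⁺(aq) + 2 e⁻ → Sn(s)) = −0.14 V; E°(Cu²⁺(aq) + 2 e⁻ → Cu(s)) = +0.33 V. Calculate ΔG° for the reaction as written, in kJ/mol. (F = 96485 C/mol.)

+90.7 kJ/mol

In the reaction as written Sn²⁺(aq) is reduced, so the Sn²⁺/Sn couple is the cathode and Cu²⁺/Cu is the anode.
E°cell = −0.14 − (+0.33) = −0.47 V; balancing electrons gives n = 2.
ΔG° = −nFE°cell = −(2)(96485)(−0.47) J/mol = +90.7 kJ/mol.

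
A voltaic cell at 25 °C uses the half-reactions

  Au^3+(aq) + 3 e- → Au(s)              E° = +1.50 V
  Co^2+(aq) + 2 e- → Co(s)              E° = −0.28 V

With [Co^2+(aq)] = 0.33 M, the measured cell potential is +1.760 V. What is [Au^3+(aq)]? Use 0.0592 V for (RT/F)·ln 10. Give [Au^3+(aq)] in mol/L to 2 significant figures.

Au³⁺/Au is the cathode (higher E°); E°cell = +1.50 − (−0.28) = +1.78 V with n = 6.
Rearranging E = E° − (0.0592/n)·log Q gives log Q = 6(+1.78 − (+1.760))/0.0592 = 2.027.
For 2 Au^3+(aq) + 3 Co(s) → 2 Au(s) + 3 Co^2+(aq), the reaction quotient is Q = [Co^2+(aq)]^3 / [Au^3+(aq)]^2.
Solving for the unknown gives log [Au^3+(aq)] = −1.736, so [Au^3+(aq)] ≈ 0.018 M.

0.018 M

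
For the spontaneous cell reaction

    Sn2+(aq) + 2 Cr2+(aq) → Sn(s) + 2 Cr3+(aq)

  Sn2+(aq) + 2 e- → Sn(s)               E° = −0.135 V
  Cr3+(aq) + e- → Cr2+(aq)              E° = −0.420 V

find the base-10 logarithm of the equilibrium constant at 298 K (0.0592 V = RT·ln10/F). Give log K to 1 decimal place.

log K = 9.6

The Sn²⁺/Sn couple is reduced (cathode); E°cell = −0.135 − (−0.420) = +0.285 V with n = 2.
At equilibrium E = 0, so log K = nE°cell / 0.0592 = (2)(+0.285) / 0.0592 = 9.6.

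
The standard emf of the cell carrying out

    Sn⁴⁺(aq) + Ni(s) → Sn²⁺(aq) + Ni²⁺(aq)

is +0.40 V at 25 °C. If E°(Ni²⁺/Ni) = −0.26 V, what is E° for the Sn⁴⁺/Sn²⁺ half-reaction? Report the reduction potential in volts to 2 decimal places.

In the reaction as written the Sn⁴⁺/Sn²⁺ couple is reduced (cathode) and Ni²⁺/Ni is oxidized (anode), so E°cell = E°(Sn⁴⁺/Sn²⁺) − E°(Ni²⁺/Ni).
E°(Sn⁴⁺/Sn²⁺) = E°cell + E°(anode) = +0.40 + (−0.26) = +0.14 V.

+0.14 V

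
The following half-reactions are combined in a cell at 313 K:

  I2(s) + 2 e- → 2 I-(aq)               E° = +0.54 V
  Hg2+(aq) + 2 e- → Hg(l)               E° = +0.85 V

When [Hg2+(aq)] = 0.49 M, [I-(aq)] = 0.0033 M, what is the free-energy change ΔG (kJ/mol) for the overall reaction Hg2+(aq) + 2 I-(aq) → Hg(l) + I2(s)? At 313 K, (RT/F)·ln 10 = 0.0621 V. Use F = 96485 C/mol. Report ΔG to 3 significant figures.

The standard cell potential is +0.85 − (+0.54) = +0.31 V, with n = 2 electrons in the balanced equation.
Q = 1 / ([Hg2+(aq)]·[I-(aq)]^2) = 1.87×10^5, so log Q = 5.273 and E = +0.31 − (0.0621/2)(5.273) = +0.1463 V.
ΔG = −nFE = −(2)(96485)(+0.1463) J/mol = −28.2 kJ/mol.

−28.2 kJ/mol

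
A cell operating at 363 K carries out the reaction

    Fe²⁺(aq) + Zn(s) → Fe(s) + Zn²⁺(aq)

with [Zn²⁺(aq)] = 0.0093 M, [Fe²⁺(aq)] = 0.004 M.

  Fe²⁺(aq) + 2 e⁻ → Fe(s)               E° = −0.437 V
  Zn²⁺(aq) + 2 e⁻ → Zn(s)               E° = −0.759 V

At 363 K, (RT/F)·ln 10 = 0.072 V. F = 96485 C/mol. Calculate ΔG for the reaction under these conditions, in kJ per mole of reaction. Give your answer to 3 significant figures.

−59.6 kJ/mol

With Fe²⁺/Fe reduced at the cathode, E°cell = −0.437 − (−0.759) = +0.322 V and n = 2.
Q = [Zn²⁺(aq)] / [Fe²⁺(aq)] = 2.32, so log Q = 0.366 and E = +0.322 − (0.072/2)(0.366) = +0.3088 V.
Then ΔG = −nFE = −2 × 96485 × +0.3088 J/mol = −59.6 kJ/mol.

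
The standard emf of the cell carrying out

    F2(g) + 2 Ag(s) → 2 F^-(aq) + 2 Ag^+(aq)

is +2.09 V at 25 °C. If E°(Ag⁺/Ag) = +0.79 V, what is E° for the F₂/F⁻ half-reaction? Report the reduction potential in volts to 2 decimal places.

+2.88 V

In the reaction as written the F₂/F⁻ couple is reduced (cathode) and Ag⁺/Ag is oxidized (anode), so E°cell = E°(F₂/F⁻) − E°(Ag⁺/Ag).
E°(F₂/F⁻) = E°cell + E°(anode) = +2.09 + (+0.79) = +2.88 V.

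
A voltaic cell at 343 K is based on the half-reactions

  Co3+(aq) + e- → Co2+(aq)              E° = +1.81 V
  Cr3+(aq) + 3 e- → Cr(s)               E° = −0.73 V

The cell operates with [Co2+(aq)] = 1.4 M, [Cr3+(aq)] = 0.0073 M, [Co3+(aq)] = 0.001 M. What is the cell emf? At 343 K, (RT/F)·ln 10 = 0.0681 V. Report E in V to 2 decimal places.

+2.37 V

Since E°(Co³⁺/Co²⁺) > E°(Cr³⁺/Cr), Co³⁺/Co²⁺ serves as the cathode.
E°cell = E°cat − E°an = +1.81 − (−0.73) = +2.54 V; n = 3.
For the overall reaction 3 Co3+(aq) + Cr(s) → 3 Co2+(aq) + Cr3+(aq), Q = ([Co2+(aq)]^3·[Cr3+(aq)]) / [Co3+(aq)]^3 = 2×10^7, giving log Q = 7.302.
E = E° − (0.0681/n)·log Q = +2.54 − (0.0681/3)(7.302) = +2.37 V.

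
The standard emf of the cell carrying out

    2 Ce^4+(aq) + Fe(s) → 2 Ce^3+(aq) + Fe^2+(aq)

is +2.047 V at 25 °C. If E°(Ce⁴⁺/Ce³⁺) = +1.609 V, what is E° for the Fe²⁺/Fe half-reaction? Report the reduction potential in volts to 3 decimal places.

−0.438 V

In the reaction as written the Ce⁴⁺/Ce³⁺ couple is reduced (cathode) and Fe²⁺/Fe is oxidized (anode), so E°cell = E°(Ce⁴⁺/Ce³⁺) − E°(Fe²⁺/Fe).
E°(Fe²⁺/Fe) = E°(cathode) − E°cell = +1.609 − (+2.047) = −0.438 V.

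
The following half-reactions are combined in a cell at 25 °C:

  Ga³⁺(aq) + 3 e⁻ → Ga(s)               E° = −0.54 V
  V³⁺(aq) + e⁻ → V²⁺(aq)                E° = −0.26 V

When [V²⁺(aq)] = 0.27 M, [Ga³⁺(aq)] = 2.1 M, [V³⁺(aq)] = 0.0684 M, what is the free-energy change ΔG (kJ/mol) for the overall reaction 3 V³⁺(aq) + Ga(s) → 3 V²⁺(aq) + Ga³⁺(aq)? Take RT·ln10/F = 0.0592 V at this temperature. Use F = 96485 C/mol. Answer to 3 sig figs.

−69.0 kJ/mol

E°cell = −0.26 − (−0.54) = +0.28 V; the balanced reaction transfers n = 3 electrons.
Q = ([V²⁺(aq)]^3·[Ga³⁺(aq)]) / [V³⁺(aq)]^3 = 129, so log Q = 2.111 and E = +0.28 − (0.0592/3)(2.111) = +0.2383 V.
Then ΔG = −nFE = −3 × 96485 × +0.2383 J/mol = −69.0 kJ/mol.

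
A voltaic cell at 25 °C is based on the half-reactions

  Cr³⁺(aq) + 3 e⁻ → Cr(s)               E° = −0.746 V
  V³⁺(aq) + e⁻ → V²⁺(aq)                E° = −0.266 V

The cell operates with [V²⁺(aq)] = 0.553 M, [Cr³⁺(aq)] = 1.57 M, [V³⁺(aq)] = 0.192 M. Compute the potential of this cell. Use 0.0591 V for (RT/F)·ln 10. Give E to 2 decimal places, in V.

+0.45 V

V³⁺/V²⁺ is reduced (cathode, E° = −0.266 V) and Cr³⁺/Cr is oxidized (anode).
The standard potential is −0.266 − (−0.746) = +0.480 V and the balanced reaction transfers n = 3 electrons.
The balanced reaction is 3 V³⁺(aq) + Cr(s) → 3 V²⁺(aq) + Cr³⁺(aq), so Q = ([V²⁺(aq)]^3·[Cr³⁺(aq)]) / [V³⁺(aq)]^3 = 37.5 and log Q = 1.574.
Applying E = E° − (RT ln10/nF)·log Q gives +0.480 − (0.0591/3)(1.574) = +0.45 V.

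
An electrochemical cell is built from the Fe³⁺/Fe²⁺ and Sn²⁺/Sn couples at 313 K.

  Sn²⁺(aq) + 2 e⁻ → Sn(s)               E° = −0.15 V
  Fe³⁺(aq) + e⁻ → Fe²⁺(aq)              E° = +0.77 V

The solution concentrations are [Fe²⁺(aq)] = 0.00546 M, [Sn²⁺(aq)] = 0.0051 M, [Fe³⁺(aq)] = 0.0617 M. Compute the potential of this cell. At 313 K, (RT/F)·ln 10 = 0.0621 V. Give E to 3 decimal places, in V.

+1.057 V

The Fe³⁺/Fe²⁺ couple has the more positive E°, so it is the cathode; Sn²⁺/Sn is the anode.
The standard potential is +0.77 − (−0.15) = +0.92 V and the balanced reaction transfers n = 2 electrons.
Balancing gives 2 Fe³⁺(aq) + Sn(s) → 2 Fe²⁺(aq) + Sn²⁺(aq); hence Q = ([Fe²⁺(aq)]^2·[Sn²⁺(aq)]) / [Fe³⁺(aq)]^2 = 3.99×10^−5 (log Q = −4.399).
E = E° − (0.0621/n)·log Q = +0.92 − (0.0621/2)(−4.399) = +1.057 V.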